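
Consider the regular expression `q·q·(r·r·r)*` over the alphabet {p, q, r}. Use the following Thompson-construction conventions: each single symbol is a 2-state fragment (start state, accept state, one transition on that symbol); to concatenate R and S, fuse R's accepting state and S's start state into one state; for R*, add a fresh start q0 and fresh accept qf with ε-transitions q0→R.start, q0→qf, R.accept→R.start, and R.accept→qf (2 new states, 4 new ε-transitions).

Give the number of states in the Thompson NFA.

8

Recursing over subexpressions:
Each of the 5 symbol leaves contributes a 2-state fragment.
  r·r·r = 4 states
  (r·r·r)* = 6 states
  q·q·(r·r·r)* = 8 states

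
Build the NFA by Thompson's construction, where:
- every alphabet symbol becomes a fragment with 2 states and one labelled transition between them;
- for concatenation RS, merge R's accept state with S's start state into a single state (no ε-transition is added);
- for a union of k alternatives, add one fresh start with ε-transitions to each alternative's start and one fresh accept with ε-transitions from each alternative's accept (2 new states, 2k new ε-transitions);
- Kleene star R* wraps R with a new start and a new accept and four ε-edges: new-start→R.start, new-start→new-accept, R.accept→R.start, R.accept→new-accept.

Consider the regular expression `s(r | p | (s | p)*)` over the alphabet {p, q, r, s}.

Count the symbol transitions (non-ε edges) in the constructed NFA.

5

Recursing over subexpressions:
Each of the 5 symbol leaves contributes exactly 1 symbol transition.
  s | p = 2 symbol transitions
  (s | p)* = 2 symbol transitions
  r | p | (s | p)* = 4 symbol transitions
  s(r | p | (s | p)*) = 5 symbol transitions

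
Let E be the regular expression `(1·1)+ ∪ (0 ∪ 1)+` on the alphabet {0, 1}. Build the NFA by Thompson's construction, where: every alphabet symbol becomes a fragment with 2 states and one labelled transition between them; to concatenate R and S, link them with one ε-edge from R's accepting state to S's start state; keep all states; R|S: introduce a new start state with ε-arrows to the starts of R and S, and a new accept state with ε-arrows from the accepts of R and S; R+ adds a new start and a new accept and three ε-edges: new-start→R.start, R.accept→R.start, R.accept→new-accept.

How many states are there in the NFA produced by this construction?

16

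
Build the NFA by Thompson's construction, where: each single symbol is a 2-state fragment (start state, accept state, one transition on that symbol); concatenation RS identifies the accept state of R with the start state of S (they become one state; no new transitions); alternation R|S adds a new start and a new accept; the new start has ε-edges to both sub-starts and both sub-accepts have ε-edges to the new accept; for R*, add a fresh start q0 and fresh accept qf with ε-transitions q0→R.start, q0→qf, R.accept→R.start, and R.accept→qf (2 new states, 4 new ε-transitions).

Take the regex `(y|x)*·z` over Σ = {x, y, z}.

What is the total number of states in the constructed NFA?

9

Building bottom-up:
Each of the 3 symbol leaves contributes a 2-state fragment.
  y|x → 6 states
  (y|x)* → 8 states
  (y|x)*·z → 9 states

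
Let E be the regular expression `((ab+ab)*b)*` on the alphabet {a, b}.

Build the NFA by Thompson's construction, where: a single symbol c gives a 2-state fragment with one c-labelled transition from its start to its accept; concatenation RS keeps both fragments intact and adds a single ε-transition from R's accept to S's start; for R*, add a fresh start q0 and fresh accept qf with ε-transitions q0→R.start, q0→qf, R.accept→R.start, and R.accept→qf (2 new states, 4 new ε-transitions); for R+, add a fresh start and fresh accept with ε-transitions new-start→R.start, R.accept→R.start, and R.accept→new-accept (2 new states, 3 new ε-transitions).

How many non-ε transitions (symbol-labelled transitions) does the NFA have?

5

By structural recursion:
Each of the 5 symbol leaves contributes exactly 1 symbol transition.
  b+ — 1 symbol transition
  ab+ab — 4 symbol transitions
  (ab+ab)* — 4 symbol transitions
  (ab+ab)*b — 5 symbol transitions
  ((ab+ab)*b)* — 5 symbol transitions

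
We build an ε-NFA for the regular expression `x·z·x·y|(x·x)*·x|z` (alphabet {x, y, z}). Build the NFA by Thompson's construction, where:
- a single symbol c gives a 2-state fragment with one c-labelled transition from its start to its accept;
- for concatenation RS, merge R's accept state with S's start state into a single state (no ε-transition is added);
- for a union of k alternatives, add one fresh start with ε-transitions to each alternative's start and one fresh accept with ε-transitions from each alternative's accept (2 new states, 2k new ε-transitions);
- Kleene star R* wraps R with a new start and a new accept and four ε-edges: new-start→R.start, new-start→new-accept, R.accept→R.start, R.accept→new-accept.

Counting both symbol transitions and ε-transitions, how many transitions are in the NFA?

18

Bottom-up over the parse tree:
Each of the 8 symbol leaves contributes 1 transition (1 symbol, 0 ε).
  x·z·x·y → 4 transitions (4 symbol, 0 ε)
  x·x → 2 transitions (2 symbol, 0 ε)
  (x·x)* → 6 transitions (2 symbol, 4 ε)
  (x·x)*·x → 7 transitions (3 symbol, 4 ε)
  x·z·x·y|(x·x)*·x|z → 18 transitions (8 symbol, 10 ε)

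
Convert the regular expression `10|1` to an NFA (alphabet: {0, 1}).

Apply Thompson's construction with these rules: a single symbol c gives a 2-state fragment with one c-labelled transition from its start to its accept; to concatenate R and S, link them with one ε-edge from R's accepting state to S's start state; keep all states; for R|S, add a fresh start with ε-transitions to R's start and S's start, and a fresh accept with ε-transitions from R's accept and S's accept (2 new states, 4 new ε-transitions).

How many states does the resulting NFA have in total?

By structural recursion:
Each of the 3 symbol leaves contributes a 2-state fragment.
  10 → 4 states
  10|1 → 8 states

8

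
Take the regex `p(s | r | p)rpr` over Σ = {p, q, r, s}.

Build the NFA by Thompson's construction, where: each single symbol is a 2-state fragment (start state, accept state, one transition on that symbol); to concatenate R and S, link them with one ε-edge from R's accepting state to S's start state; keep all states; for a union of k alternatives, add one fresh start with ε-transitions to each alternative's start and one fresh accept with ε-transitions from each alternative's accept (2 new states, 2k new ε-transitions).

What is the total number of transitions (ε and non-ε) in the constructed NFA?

17

By structural recursion:
Each of the 7 symbol leaves contributes 1 transition (1 symbol, 0 ε).
  s | r | p → 9 transitions (3 symbol, 6 ε)
  p(s | r | p)rpr → 17 transitions (7 symbol, 10 ε)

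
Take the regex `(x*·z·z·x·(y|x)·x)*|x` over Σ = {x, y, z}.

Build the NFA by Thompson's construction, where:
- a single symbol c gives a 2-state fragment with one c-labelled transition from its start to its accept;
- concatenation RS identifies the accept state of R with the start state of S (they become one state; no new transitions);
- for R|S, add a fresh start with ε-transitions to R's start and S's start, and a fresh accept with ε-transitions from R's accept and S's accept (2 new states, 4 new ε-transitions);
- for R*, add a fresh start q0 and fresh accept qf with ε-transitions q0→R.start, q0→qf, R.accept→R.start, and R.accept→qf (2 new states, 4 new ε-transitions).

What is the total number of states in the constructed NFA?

19

Recursing over subexpressions:
Each of the 8 symbol leaves contributes a 2-state fragment.
  x* → 4 states
  y|x → 6 states
  x*·z·z·x·(y|x)·x → 13 states
  (x*·z·z·x·(y|x)·x)* → 15 states
  (x*·z·z·x·(y|x)·x)*|x → 19 states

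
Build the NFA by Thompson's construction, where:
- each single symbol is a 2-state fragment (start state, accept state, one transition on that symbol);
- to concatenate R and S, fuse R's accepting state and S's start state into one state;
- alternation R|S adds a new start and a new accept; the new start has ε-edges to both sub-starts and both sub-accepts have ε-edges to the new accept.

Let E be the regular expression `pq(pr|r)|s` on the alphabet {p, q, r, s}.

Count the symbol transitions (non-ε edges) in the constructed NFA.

By structural recursion:
Each of the 6 symbol leaves contributes exactly 1 symbol transition.
  pr = 2 symbol transitions
  pr|r = 3 symbol transitions
  pq(pr|r) = 5 symbol transitions
  pq(pr|r)|s = 6 symbol transitions

6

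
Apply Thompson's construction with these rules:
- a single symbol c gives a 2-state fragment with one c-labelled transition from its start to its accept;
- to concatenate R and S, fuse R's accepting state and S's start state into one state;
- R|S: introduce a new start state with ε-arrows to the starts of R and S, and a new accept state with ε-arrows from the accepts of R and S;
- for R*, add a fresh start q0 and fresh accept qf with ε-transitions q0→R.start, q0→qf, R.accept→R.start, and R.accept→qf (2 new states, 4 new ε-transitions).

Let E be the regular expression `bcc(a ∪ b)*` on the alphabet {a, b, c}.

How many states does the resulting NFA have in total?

11

Bottom-up over the parse tree:
Each of the 5 symbol leaves contributes a 2-state fragment.
  a ∪ b = 6 states
  (a ∪ b)* = 8 states
  bcc(a ∪ b)* = 11 states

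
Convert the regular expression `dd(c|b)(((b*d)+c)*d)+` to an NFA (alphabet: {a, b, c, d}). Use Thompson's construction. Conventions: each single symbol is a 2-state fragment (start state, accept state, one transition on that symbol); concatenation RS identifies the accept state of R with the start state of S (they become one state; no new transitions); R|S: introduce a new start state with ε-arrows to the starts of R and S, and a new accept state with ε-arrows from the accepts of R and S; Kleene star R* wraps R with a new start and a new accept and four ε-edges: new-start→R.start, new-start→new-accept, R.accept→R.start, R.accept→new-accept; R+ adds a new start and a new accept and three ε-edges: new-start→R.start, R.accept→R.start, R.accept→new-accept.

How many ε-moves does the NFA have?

18

Per subexpression:
Each of the 8 symbol leaves contributes 0 ε-transitions.
  c|b : 4 ε-transitions
  b* : 4 ε-transitions
  b*d : 4 ε-transitions
  (b*d)+ : 7 ε-transitions
  (b*d)+c : 7 ε-transitions
  ((b*d)+c)* : 11 ε-transitions
  ((b*d)+c)*d : 11 ε-transitions
  (((b*d)+c)*d)+ : 14 ε-transitions
  dd(c|b)(((b*d)+c)*d)+ : 18 ε-transitions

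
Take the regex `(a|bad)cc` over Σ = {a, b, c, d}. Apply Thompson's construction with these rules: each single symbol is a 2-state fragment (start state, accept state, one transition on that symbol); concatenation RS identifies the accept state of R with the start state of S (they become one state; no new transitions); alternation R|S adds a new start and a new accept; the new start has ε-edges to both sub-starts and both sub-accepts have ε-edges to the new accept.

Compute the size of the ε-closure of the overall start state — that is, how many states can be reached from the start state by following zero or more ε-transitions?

Compute the ε-closure size of each fragment's start state recursively; a symbol fragment's start has no outgoing ε-edge, so its closure is just itself (size 1).
  bad — same as the first factor's closure: |ε-closure| = 1
  a|bad — new start ε-reaches every alternative's start; none of them accept ε, so the new accept is not reached: |ε-closure| = 1 + 1 + 1 = 3
  (a|bad)cc — |ε-closure| equals the left operand's closure size = 3 (its accept is not ε-reachable, so the closure stops there)

3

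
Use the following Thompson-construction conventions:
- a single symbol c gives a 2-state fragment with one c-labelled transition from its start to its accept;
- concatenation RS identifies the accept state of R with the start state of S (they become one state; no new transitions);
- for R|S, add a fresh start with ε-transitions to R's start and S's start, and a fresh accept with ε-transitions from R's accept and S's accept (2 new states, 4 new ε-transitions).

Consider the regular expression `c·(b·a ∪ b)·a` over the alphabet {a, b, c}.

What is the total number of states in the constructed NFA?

9

Building bottom-up:
Each of the 5 symbol leaves contributes a 2-state fragment.
  b·a — 3 states
  b·a ∪ b — 7 states
  c·(b·a ∪ b)·a — 9 states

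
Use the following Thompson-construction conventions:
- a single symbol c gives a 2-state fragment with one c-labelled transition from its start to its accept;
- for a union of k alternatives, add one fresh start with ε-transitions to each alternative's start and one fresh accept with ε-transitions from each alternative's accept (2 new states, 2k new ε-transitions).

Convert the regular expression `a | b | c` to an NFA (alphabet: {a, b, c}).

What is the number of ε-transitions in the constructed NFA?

6

Recursing over subexpressions:
Each of the 3 symbol leaves contributes 0 ε-transitions.
  a | b | c : 6 ε-transitions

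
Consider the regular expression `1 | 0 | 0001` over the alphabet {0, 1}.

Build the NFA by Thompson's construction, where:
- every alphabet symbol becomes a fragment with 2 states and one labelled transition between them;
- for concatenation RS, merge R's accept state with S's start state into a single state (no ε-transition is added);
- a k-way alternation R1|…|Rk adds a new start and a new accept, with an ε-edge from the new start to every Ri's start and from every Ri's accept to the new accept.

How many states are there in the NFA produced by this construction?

Per subexpression:
Each of the 6 symbol leaves contributes a 2-state fragment.
  0001 → 5 states
  1 | 0 | 0001 → 11 states

11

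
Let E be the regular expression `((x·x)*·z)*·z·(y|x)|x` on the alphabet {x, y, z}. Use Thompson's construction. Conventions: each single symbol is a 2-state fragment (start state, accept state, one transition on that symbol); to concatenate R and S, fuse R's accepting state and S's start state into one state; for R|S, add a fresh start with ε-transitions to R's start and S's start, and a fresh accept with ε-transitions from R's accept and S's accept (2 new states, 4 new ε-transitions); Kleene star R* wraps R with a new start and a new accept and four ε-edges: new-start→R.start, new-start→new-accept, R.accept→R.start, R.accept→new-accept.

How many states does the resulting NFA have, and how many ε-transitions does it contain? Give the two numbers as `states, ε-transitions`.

18, 16

Bottom-up over the parse tree:
Each of the 7 symbol leaves contributes 2 states and 0 ε-transitions.
  x·x → 3 states, 0 ε-transitions
  (x·x)* → 5 states, 4 ε-transitions
  (x·x)*·z → 6 states, 4 ε-transitions
  ((x·x)*·z)* → 8 states, 8 ε-transitions
  y|x → 6 states, 4 ε-transitions
  ((x·x)*·z)*·z·(y|x) → 14 states, 12 ε-transitions
  ((x·x)*·z)*·z·(y|x)|x → 18 states, 16 ε-transitions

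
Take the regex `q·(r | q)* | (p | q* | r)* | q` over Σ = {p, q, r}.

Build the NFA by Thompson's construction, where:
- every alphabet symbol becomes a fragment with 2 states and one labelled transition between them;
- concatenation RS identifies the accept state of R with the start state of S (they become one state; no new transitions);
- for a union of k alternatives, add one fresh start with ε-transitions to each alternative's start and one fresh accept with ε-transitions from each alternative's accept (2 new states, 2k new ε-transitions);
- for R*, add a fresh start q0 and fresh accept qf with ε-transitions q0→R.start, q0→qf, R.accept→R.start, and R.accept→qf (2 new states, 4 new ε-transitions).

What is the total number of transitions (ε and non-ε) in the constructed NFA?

35

Bottom-up over the parse tree:
Each of the 7 symbol leaves contributes 1 transition (1 symbol, 0 ε).
  r | q = 6 transitions (2 symbol, 4 ε)
  (r | q)* = 10 transitions (2 symbol, 8 ε)
  q·(r | q)* = 11 transitions (3 symbol, 8 ε)
  q* = 5 transitions (1 symbol, 4 ε)
  p | q* | r = 13 transitions (3 symbol, 10 ε)
  (p | q* | r)* = 17 transitions (3 symbol, 14 ε)
  q·(r | q)* | (p | q* | r)* | q = 35 transitions (7 symbol, 28 ε)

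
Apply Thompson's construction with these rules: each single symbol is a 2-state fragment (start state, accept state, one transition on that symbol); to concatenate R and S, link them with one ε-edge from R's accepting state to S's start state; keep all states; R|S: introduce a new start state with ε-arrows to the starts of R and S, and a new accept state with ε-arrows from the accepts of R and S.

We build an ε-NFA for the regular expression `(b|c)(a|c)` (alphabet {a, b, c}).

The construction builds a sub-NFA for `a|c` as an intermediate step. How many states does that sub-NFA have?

6

Fragment for `a|c`:
Each of the 2 symbol leaves contributes a 2-state fragment.
  a|c : 6 states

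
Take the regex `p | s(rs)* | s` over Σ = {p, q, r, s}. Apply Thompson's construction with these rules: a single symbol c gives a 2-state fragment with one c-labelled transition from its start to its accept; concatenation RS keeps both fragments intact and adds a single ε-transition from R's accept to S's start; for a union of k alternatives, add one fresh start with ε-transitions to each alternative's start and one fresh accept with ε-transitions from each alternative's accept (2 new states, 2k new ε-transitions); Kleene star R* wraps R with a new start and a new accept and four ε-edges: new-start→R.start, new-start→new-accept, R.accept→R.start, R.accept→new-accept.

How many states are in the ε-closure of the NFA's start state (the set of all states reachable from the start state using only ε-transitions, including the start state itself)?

4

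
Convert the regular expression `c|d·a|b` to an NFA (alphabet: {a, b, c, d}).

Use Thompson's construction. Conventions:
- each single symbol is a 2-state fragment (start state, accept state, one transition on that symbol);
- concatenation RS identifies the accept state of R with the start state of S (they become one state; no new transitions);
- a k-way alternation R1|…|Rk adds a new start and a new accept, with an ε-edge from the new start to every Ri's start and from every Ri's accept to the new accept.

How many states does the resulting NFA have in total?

Per subexpression:
Each of the 4 symbol leaves contributes a 2-state fragment.
  d·a → 3 states
  c|d·a|b → 9 states

9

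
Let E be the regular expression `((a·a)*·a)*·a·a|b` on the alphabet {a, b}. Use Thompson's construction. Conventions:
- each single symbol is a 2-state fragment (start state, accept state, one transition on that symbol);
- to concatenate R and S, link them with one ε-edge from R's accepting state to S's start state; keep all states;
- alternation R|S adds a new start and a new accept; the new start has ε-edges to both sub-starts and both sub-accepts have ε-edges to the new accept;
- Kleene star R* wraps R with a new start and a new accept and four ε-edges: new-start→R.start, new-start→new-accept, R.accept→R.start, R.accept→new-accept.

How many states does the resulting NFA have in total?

18

Per subexpression:
Each of the 6 symbol leaves contributes a 2-state fragment.
  a·a → 4 states
  (a·a)* → 6 states
  (a·a)*·a → 8 states
  ((a·a)*·a)* → 10 states
  ((a·a)*·a)*·a·a → 14 states
  ((a·a)*·a)*·a·a|b → 18 states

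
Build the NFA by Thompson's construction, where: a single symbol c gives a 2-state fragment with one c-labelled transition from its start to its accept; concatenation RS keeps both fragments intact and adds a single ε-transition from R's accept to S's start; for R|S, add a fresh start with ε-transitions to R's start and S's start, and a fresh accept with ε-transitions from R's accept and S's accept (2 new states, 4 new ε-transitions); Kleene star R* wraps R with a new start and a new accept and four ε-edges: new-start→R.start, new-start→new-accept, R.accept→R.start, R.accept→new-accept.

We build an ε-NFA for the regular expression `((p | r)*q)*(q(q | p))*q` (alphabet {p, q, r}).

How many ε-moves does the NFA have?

Bottom-up over the parse tree:
Each of the 7 symbol leaves contributes 0 ε-transitions.
  p | r — 4 ε-transitions
  (p | r)* — 8 ε-transitions
  (p | r)*q — 9 ε-transitions
  ((p | r)*q)* — 13 ε-transitions
  q | p — 4 ε-transitions
  q(q | p) — 5 ε-transitions
  (q(q | p))* — 9 ε-transitions
  ((p | r)*q)*(q(q | p))*q — 24 ε-transitions

24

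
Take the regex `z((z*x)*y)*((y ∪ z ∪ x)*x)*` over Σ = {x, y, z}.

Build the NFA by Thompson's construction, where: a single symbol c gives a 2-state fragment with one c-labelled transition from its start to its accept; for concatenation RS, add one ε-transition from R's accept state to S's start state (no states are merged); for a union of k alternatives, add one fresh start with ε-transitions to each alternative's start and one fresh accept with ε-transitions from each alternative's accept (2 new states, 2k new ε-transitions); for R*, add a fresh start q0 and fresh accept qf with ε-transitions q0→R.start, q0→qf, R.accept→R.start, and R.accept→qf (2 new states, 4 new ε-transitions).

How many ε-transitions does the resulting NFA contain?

Per subexpression:
Each of the 8 symbol leaves contributes 0 ε-transitions.
  z* — 4 ε-transitions
  z*x — 5 ε-transitions
  (z*x)* — 9 ε-transitions
  (z*x)*y — 10 ε-transitions
  ((z*x)*y)* — 14 ε-transitions
  y ∪ z ∪ x — 6 ε-transitions
  (y ∪ z ∪ x)* — 10 ε-transitions
  (y ∪ z ∪ x)*x — 11 ε-transitions
  ((y ∪ z ∪ x)*x)* — 15 ε-transitions
  z((z*x)*y)*((y ∪ z ∪ x)*x)* — 31 ε-transitions

31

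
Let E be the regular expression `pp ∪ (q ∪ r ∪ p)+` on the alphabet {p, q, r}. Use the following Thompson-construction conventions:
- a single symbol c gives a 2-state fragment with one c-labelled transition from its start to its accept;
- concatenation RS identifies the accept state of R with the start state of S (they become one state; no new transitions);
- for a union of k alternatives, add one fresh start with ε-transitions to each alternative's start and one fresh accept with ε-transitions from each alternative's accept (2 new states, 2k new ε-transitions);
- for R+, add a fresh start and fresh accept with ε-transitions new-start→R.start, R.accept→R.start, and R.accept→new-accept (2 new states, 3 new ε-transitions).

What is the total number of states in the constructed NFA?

15

Per subexpression:
Each of the 5 symbol leaves contributes a 2-state fragment.
  pp : 3 states
  q ∪ r ∪ p : 8 states
  (q ∪ r ∪ p)+ : 10 states
  pp ∪ (q ∪ r ∪ p)+ : 15 states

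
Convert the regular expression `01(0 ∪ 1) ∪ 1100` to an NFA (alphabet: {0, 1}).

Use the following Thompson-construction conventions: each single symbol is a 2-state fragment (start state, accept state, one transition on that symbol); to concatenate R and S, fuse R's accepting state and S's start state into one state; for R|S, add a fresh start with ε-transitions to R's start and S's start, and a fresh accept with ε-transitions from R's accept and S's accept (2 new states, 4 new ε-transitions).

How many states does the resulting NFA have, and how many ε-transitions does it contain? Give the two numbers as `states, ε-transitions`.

15, 8

Per subexpression:
Each of the 8 symbol leaves contributes 2 states and 0 ε-transitions.
  0 ∪ 1 — 6 states, 4 ε-transitions
  01(0 ∪ 1) — 8 states, 4 ε-transitions
  1100 — 5 states, 0 ε-transitions
  01(0 ∪ 1) ∪ 1100 — 15 states, 8 ε-transitions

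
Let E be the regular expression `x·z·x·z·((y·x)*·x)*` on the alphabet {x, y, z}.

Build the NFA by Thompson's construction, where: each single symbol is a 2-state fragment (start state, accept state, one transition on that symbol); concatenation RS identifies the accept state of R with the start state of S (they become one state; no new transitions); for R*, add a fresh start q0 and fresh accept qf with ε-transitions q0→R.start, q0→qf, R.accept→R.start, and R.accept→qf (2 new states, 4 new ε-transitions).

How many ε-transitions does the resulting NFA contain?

8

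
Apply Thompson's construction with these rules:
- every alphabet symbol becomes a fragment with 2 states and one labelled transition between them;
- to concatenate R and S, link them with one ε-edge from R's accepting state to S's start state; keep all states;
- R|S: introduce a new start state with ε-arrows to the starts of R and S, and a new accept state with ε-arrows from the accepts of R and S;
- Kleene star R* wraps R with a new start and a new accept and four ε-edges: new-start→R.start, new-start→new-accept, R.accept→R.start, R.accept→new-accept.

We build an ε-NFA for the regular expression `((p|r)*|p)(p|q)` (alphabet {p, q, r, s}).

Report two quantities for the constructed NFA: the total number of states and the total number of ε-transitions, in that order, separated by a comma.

Recursing over subexpressions:
Each of the 5 symbol leaves contributes 2 states and 0 ε-transitions.
  p|r — 6 states, 4 ε-transitions
  (p|r)* — 8 states, 8 ε-transitions
  (p|r)*|p — 12 states, 12 ε-transitions
  p|q — 6 states, 4 ε-transitions
  ((p|r)*|p)(p|q) — 18 states, 17 ε-transitions

18, 17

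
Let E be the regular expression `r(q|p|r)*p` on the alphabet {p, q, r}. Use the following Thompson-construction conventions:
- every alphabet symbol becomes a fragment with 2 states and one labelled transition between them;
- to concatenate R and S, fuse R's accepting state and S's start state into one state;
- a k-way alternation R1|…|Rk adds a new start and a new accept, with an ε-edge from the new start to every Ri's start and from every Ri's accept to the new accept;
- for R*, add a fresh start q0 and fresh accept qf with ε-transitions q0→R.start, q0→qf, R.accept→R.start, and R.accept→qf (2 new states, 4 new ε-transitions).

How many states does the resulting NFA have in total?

12

By structural recursion:
Each of the 5 symbol leaves contributes a 2-state fragment.
  q|p|r : 8 states
  (q|p|r)* : 10 states
  r(q|p|r)*p : 12 states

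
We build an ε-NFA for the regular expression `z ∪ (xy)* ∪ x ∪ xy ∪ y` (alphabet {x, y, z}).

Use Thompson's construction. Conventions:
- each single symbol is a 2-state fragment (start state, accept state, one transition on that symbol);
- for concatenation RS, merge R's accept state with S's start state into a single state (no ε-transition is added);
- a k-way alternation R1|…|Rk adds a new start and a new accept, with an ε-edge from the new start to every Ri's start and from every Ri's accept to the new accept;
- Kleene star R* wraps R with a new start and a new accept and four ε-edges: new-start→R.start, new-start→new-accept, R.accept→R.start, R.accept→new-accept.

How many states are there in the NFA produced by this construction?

Recursing over subexpressions:
Each of the 7 symbol leaves contributes a 2-state fragment.
  xy → 3 states
  (xy)* → 5 states
  xy → 3 states
  z ∪ (xy)* ∪ x ∪ xy ∪ y → 16 states

16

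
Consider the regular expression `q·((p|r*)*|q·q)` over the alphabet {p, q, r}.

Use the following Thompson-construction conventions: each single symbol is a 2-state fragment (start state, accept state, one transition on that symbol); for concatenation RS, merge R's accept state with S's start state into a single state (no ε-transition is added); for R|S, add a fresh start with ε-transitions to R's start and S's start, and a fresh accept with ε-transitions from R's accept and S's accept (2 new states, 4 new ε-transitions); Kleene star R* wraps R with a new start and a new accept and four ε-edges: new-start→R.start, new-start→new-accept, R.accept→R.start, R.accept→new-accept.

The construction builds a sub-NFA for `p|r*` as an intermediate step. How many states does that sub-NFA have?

8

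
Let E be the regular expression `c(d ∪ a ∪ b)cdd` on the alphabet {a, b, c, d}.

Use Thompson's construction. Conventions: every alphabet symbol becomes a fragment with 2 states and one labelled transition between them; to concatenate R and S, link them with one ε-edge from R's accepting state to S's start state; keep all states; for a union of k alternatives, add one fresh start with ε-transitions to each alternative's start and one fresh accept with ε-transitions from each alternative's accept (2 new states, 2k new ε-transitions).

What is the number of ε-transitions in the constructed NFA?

10

Per subexpression:
Each of the 7 symbol leaves contributes 0 ε-transitions.
  d ∪ a ∪ b = 6 ε-transitions
  c(d ∪ a ∪ b)cdd = 10 ε-transitions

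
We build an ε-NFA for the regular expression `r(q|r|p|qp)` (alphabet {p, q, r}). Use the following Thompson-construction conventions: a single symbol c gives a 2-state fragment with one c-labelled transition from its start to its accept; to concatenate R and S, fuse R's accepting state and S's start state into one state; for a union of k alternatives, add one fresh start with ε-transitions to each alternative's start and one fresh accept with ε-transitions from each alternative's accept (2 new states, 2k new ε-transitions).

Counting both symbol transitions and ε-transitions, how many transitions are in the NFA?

14

By structural recursion:
Each of the 6 symbol leaves contributes 1 transition (1 symbol, 0 ε).
  qp : 2 transitions (2 symbol, 0 ε)
  q|r|p|qp : 13 transitions (5 symbol, 8 ε)
  r(q|r|p|qp) : 14 transitions (6 symbol, 8 ε)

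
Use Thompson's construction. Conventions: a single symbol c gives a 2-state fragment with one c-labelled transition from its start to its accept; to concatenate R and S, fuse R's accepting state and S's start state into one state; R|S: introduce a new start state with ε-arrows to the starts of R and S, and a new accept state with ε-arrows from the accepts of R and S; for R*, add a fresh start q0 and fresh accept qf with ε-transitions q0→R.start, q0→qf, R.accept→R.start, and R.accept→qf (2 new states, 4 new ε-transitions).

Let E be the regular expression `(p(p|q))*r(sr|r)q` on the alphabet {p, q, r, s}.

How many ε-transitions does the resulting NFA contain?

Bottom-up over the parse tree:
Each of the 8 symbol leaves contributes 0 ε-transitions.
  p|q = 4 ε-transitions
  p(p|q) = 4 ε-transitions
  (p(p|q))* = 8 ε-transitions
  sr = 0 ε-transitions
  sr|r = 4 ε-transitions
  (p(p|q))*r(sr|r)q = 12 ε-transitions

12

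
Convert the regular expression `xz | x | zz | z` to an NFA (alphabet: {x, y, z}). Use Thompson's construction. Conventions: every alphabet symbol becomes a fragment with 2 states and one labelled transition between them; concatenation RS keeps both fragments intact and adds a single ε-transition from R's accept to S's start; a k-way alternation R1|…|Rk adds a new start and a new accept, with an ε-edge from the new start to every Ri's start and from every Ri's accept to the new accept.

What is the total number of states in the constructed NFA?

Building bottom-up:
Each of the 6 symbol leaves contributes a 2-state fragment.
  xz = 4 states
  zz = 4 states
  xz | x | zz | z = 14 states

14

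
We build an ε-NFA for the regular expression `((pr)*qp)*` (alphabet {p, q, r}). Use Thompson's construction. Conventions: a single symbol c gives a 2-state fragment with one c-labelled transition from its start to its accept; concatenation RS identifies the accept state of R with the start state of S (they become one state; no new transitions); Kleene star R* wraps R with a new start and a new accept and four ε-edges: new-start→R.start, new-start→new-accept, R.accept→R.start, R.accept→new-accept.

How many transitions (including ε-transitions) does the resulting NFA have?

Building bottom-up:
Each of the 4 symbol leaves contributes 1 transition (1 symbol, 0 ε).
  pr : 2 transitions (2 symbol, 0 ε)
  (pr)* : 6 transitions (2 symbol, 4 ε)
  (pr)*qp : 8 transitions (4 symbol, 4 ε)
  ((pr)*qp)* : 12 transitions (4 symbol, 8 ε)

12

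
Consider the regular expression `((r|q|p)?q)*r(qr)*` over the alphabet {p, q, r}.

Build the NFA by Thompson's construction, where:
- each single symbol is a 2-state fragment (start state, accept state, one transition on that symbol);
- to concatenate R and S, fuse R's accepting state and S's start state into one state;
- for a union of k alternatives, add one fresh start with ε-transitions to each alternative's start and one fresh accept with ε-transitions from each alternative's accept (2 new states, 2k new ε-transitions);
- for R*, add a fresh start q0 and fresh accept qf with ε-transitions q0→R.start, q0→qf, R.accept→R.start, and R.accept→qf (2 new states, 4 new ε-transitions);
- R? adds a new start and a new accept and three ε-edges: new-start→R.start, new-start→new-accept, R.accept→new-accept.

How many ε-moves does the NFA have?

Per subexpression:
Each of the 7 symbol leaves contributes 0 ε-transitions.
  r|q|p : 6 ε-transitions
  (r|q|p)? : 9 ε-transitions
  (r|q|p)?q : 9 ε-transitions
  ((r|q|p)?q)* : 13 ε-transitions
  qr : 0 ε-transitions
  (qr)* : 4 ε-transitions
  ((r|q|p)?q)*r(qr)* : 17 ε-transitions

17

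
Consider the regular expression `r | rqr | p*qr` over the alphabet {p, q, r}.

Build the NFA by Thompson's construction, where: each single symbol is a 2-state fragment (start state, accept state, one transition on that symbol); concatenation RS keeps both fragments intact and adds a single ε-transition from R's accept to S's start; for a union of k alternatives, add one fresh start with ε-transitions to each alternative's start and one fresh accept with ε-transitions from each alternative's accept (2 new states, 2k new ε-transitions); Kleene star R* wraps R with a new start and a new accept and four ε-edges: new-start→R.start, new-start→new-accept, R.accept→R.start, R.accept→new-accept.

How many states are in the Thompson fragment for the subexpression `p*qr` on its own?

8

Fragment for `p*qr`:
Each of the 3 symbol leaves contributes a 2-state fragment.
  p* : 4 states
  p*qr : 8 states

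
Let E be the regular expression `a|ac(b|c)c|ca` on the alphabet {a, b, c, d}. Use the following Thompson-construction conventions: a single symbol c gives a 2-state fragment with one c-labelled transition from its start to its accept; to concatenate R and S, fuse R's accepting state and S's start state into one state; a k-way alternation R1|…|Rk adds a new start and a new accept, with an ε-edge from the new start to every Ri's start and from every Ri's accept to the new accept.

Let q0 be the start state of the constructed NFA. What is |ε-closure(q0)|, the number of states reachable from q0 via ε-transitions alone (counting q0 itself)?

Work bottom-up. For each fragment F, track |ε-closure(F.start)| and whether F's accept lies in that closure (i.e. whether F accepts ε). A single-symbol fragment has closure size 1 and does not accept ε.
  b|c : new start ε-reaches every alternative's start; none of them accept ε, so the new accept is not reached: |closure| = 1 + 1 + 1 = 3
  ac(b|c)c : same as the first factor's closure: |closure| = 1
  ca : |closure| equals the left operand's closure size = 1 (its accept is not ε-reachable, so the closure stops there)
  a|ac(b|c)c|ca : |closure| = 1 + 1 + 1 + 1 = 4 (the new accept is not ε-reachable since no branch accepts ε)

4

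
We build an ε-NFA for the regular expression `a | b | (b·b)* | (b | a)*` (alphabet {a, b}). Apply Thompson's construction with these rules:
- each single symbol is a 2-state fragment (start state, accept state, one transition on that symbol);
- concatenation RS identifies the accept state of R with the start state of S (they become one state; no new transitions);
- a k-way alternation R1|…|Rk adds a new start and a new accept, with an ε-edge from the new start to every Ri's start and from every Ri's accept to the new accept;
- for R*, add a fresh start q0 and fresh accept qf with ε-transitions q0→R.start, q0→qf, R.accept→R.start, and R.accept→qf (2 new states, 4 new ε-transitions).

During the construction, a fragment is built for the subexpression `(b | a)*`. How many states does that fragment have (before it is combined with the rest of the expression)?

Fragment for `(b | a)*`:
Each of the 2 symbol leaves contributes a 2-state fragment.
  b | a = 6 states
  (b | a)* = 8 states

8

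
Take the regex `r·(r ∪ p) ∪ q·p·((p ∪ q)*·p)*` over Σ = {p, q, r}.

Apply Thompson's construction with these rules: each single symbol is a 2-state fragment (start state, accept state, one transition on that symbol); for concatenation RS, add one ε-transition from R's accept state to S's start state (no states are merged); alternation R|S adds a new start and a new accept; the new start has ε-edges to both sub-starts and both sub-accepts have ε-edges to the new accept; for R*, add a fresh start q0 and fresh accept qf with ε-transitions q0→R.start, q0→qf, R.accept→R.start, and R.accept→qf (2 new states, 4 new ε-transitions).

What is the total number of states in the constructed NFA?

Building bottom-up:
Each of the 8 symbol leaves contributes a 2-state fragment.
  r ∪ p → 6 states
  r·(r ∪ p) → 8 states
  p ∪ q → 6 states
  (p ∪ q)* → 8 states
  (p ∪ q)*·p → 10 states
  ((p ∪ q)*·p)* → 12 states
  q·p·((p ∪ q)*·p)* → 16 states
  r·(r ∪ p) ∪ q·p·((p ∪ q)*·p)* → 26 states

26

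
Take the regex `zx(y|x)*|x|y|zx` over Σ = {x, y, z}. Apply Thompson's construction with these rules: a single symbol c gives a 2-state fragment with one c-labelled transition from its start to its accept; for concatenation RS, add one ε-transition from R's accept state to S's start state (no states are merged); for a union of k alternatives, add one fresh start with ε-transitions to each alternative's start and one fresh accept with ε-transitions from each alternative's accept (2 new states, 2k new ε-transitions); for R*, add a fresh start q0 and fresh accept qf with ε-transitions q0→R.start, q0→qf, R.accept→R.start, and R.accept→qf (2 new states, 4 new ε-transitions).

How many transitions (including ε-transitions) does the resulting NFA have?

Building bottom-up:
Each of the 8 symbol leaves contributes 1 transition (1 symbol, 0 ε).
  y|x = 6 transitions (2 symbol, 4 ε)
  (y|x)* = 10 transitions (2 symbol, 8 ε)
  zx(y|x)* = 14 transitions (4 symbol, 10 ε)
  zx = 3 transitions (2 symbol, 1 ε)
  zx(y|x)*|x|y|zx = 27 transitions (8 symbol, 19 ε)

27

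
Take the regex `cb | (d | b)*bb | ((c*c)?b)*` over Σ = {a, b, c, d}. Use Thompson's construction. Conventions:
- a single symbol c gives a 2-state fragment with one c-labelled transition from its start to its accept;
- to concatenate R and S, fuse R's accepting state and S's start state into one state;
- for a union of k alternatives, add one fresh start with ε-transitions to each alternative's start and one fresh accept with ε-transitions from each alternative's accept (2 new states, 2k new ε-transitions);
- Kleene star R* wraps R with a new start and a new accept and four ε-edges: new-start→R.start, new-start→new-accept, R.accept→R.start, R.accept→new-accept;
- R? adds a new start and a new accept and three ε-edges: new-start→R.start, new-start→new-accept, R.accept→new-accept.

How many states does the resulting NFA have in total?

Recursing over subexpressions:
Each of the 9 symbol leaves contributes a 2-state fragment.
  cb = 3 states
  d | b = 6 states
  (d | b)* = 8 states
  (d | b)*bb = 10 states
  c* = 4 states
  c*c = 5 states
  (c*c)? = 7 states
  (c*c)?b = 8 states
  ((c*c)?b)* = 10 states
  cb | (d | b)*bb | ((c*c)?b)* = 25 states

25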